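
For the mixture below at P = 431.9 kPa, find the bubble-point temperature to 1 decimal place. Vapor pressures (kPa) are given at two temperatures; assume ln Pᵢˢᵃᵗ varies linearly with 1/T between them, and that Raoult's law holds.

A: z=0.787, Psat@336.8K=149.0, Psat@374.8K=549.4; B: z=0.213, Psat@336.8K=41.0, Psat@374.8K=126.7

T = 372.8 K

Bubble-point temperature: ΣzᵢPᵢˢᵃᵗ(T) = P. Interpolate ln Pᵢˢᵃᵗ = aᵢ + bᵢ/T.
  T = 336.8 K: ΣzᵢPᵢˢᵃᵗ = 126.00 kPa
  T = 374.8 K: ΣzᵢPᵢˢᵃᵗ = 459.36 kPa
  T = 355.8 K: ΣzᵢPᵢˢᵃᵗ = 248.98 kPa
  T = 365.3 K: ΣzᵢPᵢˢᵃᵗ = 340.87 kPa
  T = 370.1 K: ΣzᵢPᵢˢᵃᵗ = 397.09 kPa
  T = 372.5 K: ΣzᵢPᵢˢᵃᵗ = 427.95 kPa
Interpolating between 372.5 K and 374.8 K gives T ≈ 372.8 K.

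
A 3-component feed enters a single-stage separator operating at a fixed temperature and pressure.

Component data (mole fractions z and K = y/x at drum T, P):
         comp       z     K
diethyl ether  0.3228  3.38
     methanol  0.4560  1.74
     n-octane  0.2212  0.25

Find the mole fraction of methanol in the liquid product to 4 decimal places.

x_methanol = 0.2796

Rachford–Rice: g(ψ) = Σ zᵢ(Kᵢ−1)/(1+ψ(Kᵢ−1)) = 0.
g(0) = ΣzᵢKᵢ − 1 = 0.9398 and g(1) = 1 − Σzᵢ/Kᵢ = -0.2424, so a root lies in (0, 1).
Newton–Raphson from ψ = 0.44:
  ψ = 0.4400: g = 0.38222, g' = -0.8556 → ψ = 0.8867
  ψ = 0.8867: g = -0.04457, g' = -1.3891 → ψ = 0.8547
  ψ = 0.8547: g = -0.00219, g' = -1.2577 → ψ = 0.8529
Converged at ψ = 0.8529.
Compositions from xᵢ = zᵢ/(1+ψ(Kᵢ−1)), yᵢ = Kᵢxᵢ:
  diethyl ether: x = 0.1065, y = 0.3601
  methanol: x = 0.2796, y = 0.4864
  n-octane: x = 0.6139, y = 0.1535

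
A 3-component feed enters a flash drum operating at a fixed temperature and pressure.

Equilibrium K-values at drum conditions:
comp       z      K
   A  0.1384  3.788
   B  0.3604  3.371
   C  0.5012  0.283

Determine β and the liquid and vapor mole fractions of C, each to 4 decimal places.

Rachford–Rice: g(β) = Σ zᵢ(Kᵢ−1)/(1+β(Kᵢ−1)) = 0.
g(0) = ΣzᵢKᵢ − 1 = 0.8810 and g(1) = 1 − Σzᵢ/Kᵢ = -0.9145, so a root lies in (0, 1).
Iterate (Newton) starting at β = 0.64:
  β = 0.6400: g = -0.18609, g' = -1.3384 → β = 0.5010
  β = 0.5010: g = -0.00921, g' = -1.2380 → β = 0.4935
Converged at β = 0.4935.
Compositions from xᵢ = zᵢ/(1+β(Kᵢ−1)), yᵢ = Kᵢxᵢ:
  A: x = 0.0583, y = 0.2207
  B: x = 0.1661, y = 0.5598
  C: x = 0.7757, y = 0.2195

β = 0.4935, x_C = 0.7757, y_C = 0.2195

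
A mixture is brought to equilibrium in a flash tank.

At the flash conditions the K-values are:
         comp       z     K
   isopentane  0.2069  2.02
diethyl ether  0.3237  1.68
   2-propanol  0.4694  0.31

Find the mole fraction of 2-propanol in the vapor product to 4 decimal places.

y_2-propanol = 0.1672

Let ψ = V/F and solve Σ zᵢ(Kᵢ−1)/(1+ψ(Kᵢ−1)) = 0.
g(0) = ΣzᵢKᵢ − 1 = 0.1073 and g(1) = 1 − Σzᵢ/Kᵢ = -0.8093, so a root lies in (0, 1).
Newton–Raphson from ψ = 0.5:
  ψ = 0.5000: g = -0.19046, g' = -0.6987 → ψ = 0.2274
  ψ = 0.2274: g = -0.02222, g' = -0.5685 → ψ = 0.1883
  ψ = 0.1883: g = -0.00009, g' = -0.5643 → ψ = 0.1881
Converged at ψ = 0.1881.
Compositions from xᵢ = zᵢ/(1+ψ(Kᵢ−1)), yᵢ = Kᵢxᵢ:
  isopentane: x = 0.1736, y = 0.3506
  diethyl ether: x = 0.2870, y = 0.4821
  2-propanol: x = 0.5394, y = 0.1672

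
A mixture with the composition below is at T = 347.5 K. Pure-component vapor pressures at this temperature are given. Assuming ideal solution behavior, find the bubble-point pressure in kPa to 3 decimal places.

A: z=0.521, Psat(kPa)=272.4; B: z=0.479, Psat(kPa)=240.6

At the bubble point ψ → 0, so ΣzᵢKᵢ = 1 with Kᵢ = Pᵢˢᵃᵗ/P ⇒ P = ΣzᵢPᵢˢᵃᵗ.
P = 0.521·272.4 + 0.479·240.6 = 257.168 kPa

Pbub = 257.168 kPa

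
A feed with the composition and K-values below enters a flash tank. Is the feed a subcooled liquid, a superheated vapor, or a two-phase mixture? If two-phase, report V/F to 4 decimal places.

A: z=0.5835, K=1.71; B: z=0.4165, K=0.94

superheated vapor

ΣzᵢKᵢ = 1.3893; Σzᵢ/Kᵢ = 0.7843.
Since Σzᵢ/Kᵢ < 1 the mixture is above its dew point — single vapor phase.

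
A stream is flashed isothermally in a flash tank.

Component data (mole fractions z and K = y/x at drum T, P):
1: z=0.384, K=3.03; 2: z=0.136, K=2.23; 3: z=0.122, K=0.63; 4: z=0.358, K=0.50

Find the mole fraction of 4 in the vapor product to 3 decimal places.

y_4 = 0.307

Iterate (Newton) starting at β = 0.42:
  β = 0.420: g = 0.2510, g' = -0.717 → β = 0.770
  β = 0.770: g = 0.0359, g' = -0.564 → β = 0.834
  β = 0.834: g = -0.0000, g' = -0.567 → β = 0.833
Converged at β = 0.833.
Compositions from xᵢ = zᵢ/(1+β(Kᵢ−1)), yᵢ = Kᵢxᵢ:
  1: x = 0.143, y = 0.432
  2: x = 0.067, y = 0.150
  3: x = 0.176, y = 0.111
  4: x = 0.614, y = 0.307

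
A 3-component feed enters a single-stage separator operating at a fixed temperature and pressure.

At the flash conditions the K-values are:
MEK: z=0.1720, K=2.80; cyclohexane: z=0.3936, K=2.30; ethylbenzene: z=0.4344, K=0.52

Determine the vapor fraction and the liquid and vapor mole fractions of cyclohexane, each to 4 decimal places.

ψ = 0.8752, x_cyclohexane = 0.1841, y_cyclohexane = 0.4235

Material balance + equilibrium reduce to Σ zᵢ(Kᵢ−1)/(1+ψ(Kᵢ−1)) = 0.
Feasibility: ΣzᵢKᵢ = 1.6128, Σzᵢ/Kᵢ = 1.0679 — both > 1, two phases present.
Iterate (Newton) starting at ψ = 0.39:
  ψ = 0.3900: g = 0.26490, g' = -0.6368 → ψ = 0.8060
  ψ = 0.8060: g = 0.03611, g' = -0.5176 → ψ = 0.8758
  ψ = 0.8758: g = -0.00029, g' = -0.5273 → ψ = 0.8752
Converged at ψ = 0.8752.
Compositions from xᵢ = zᵢ/(1+ψ(Kᵢ−1)), yᵢ = Kᵢxᵢ:
  MEK: x = 0.0668, y = 0.1870
  cyclohexane: x = 0.1841, y = 0.4235
  ethylbenzene: x = 0.7491, y = 0.3895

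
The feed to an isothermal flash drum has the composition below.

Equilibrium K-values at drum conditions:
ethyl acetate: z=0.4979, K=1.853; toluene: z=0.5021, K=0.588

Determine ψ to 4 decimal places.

ψ = 0.6199

Let ψ = V/F and solve Σ zᵢ(Kᵢ−1)/(1+ψ(Kᵢ−1)) = 0.
Check two-phase: ΣzᵢKᵢ = 1.2178 > 1 and Σzᵢ/Kᵢ = 1.1226 > 1, so g(0) = 0.2178 > 0 and g(1) = -0.1226 < 0.
Binary case is linear: z₁(K₁−1)(1+ψ(K₂−1)) + z₂(K₂−1)(1+ψ(K₁−1)) = 0
⇒ ψ = [z₁(K₁−1)+z₂(K₂−1)] / [−(K₁−1)(K₂−1)] = 0.21784/0.35144 = 0.6199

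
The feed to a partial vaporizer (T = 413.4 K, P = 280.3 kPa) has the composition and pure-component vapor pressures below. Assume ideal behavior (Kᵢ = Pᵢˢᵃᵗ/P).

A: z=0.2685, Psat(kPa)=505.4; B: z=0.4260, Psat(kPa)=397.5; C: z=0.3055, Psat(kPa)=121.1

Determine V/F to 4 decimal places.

V/F = 0.6680

Raoult's law: Kᵢ = Pᵢˢᵃᵗ/P = Pᵢˢᵃᵗ/280.3.
  K_A = 505.4/280.3 = 1.803068, K_B = 397.5/280.3 = 1.418123, K_C = 121.1/280.3 = 0.432037
Rachford–Rice: g(V/F) = Σ zᵢ(Kᵢ−1)/(1+V/F(Kᵢ−1)) = 0.
Check two-phase: ΣzᵢKᵢ = 1.2202 > 1 and Σzᵢ/Kᵢ = 1.1564 > 1, so g(0) = 0.2202 > 0 and g(1) = -0.1564 < 0.
Newton–Raphson from V/F = 0.69:
  V/F = 0.6900: g = -0.00835, g' = -0.3830 → V/F = 0.6682
  V/F = 0.6682: g = -0.00009, g' = -0.3748 → V/F = 0.6680
Converged at V/F = 0.6680.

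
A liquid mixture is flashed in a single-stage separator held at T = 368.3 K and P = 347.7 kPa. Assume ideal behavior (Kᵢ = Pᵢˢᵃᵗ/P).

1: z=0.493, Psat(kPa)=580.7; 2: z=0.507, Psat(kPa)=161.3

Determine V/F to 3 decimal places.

Raoult's law: Kᵢ = Pᵢˢᵃᵗ/P = Pᵢˢᵃᵗ/347.7.
  K_1 = 580.7/347.7 = 1.67012, K_2 = 161.3/347.7 = 0.46391
Material balance + equilibrium reduce to Σ zᵢ(Kᵢ−1)/(1+V/F(Kᵢ−1)) = 0.
Feasibility: ΣzᵢKᵢ = 1.059, Σzᵢ/Kᵢ = 1.388 — both > 1, two phases present.
Newton–Raphson from V/F = 0.5:
  V/F = 0.500: g = -0.1239, g' = -0.396 → V/F = 0.187
  V/F = 0.187: g = -0.0086, g' = -0.355 → V/F = 0.163
Converged at V/F = 0.163.

V/F = 0.163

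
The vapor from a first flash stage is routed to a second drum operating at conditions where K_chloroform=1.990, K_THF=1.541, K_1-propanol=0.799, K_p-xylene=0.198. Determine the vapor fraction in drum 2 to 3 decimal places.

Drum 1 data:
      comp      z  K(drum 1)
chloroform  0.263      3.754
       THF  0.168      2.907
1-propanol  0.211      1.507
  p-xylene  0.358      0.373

V/F (drum 2) = 0.316

Drum 1:
Let ψ₁ = V/F and solve Σ zᵢ(Kᵢ−1)/(1+ψ₁(Kᵢ−1)) = 0.
g(0) = ΣzᵢKᵢ − 1 = 0.927 and g(1) = 1 − Σzᵢ/Kᵢ = -0.228, so a root lies in (0, 1).
Newton iteration, ψ₁⁰ = 0.5:
  ψ₁ = 0.500: g = 0.2271, g' = -0.846 → ψ₁ = 0.768
  ψ₁ = 0.768: g = 0.0063, g' = -0.858 → ψ₁ = 0.776
Converged at ψ₁ = 0.776.
Drum-1 compositions:
  chloroform: x = 0.084, y = 0.315
  THF: x = 0.068, y = 0.197
  1-propanol: x = 0.151, y = 0.228
  p-xylene: x = 0.697, y = 0.260
Drum-2 feed = drum-1 vapor: z₂ = (0.3148, 0.1970, 0.2282, 0.2600).
Drum 2:
Material balance + equilibrium reduce to Σ zᵢ(Kᵢ−1)/(1+ψ₂(Kᵢ−1)) = 0.
Check two-phase: ΣzᵢKᵢ = 1.164 > 1 and Σzᵢ/Kᵢ = 1.885 > 1, so g(0) = 0.164 > 0 and g(1) = -0.885 < 0.
Newton iteration, ψ₂⁰ = 0.55:
  ψ₂ = 0.550: g = -0.1407, g' = -0.711 → ψ₂ = 0.352
  ψ₂ = 0.352: g = -0.0192, g' = -0.546 → ψ₂ = 0.317
  ψ₂ = 0.317: g = -0.0003, g' = -0.532 → ψ₂ = 0.316
Converged at ψ₂ = 0.316.
  chloroform: x = 0.240, y = 0.477
  THF: x = 0.168, y = 0.259
  1-propanol: x = 0.244, y = 0.195
  p-xylene: x = 0.348, y = 0.069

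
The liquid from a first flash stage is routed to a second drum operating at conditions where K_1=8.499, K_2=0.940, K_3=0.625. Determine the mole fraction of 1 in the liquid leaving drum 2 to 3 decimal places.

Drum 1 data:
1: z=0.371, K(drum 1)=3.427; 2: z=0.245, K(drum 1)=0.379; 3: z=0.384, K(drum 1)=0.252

Drum 1:
Rachford–Rice: g(ψ₁) = Σ zᵢ(Kᵢ−1)/(1+ψ₁(Kᵢ−1)) = 0.
Feasibility: ΣzᵢKᵢ = 1.461, Σzᵢ/Kᵢ = 2.279 — both > 1, two phases present.
Newton–Raphson from ψ₁ = 0.5:
  ψ₁ = 0.500: g = -0.2727, g' = -1.193 → ψ₁ = 0.271
Converged at ψ₁ = 0.271.
Drum-1 compositions:
  1: x = 0.224, y = 0.767
  2: x = 0.295, y = 0.112
  3: x = 0.482, y = 0.121
Drum-2 feed = drum-1 liquid: z₂ = (0.2238, 0.2946, 0.4816).
Drum 2:
Newton–Raphson from ψ₂ = 0.49:
  ψ₂ = 0.490: g = 0.1196, g' = -0.679 → ψ₂ = 0.666
  ψ₂ = 0.666: g = 0.0208, g' = -0.472 → ψ₂ = 0.710
  ψ₂ = 0.710: g = 0.0007, g' = -0.442 → ψ₂ = 0.712
Converged at ψ₂ = 0.712.
  1: x = 0.035, y = 0.300
  2: x = 0.308, y = 0.289
  3: x = 0.657, y = 0.411

x_1 (drum 2) = 0.035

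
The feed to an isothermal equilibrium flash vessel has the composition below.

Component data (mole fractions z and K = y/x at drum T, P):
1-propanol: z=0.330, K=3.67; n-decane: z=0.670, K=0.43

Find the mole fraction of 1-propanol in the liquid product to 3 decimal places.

x_1-propanol = 0.176

Material balance + equilibrium reduce to Σ zᵢ(Kᵢ−1)/(1+ψ(Kᵢ−1)) = 0.
Check two-phase: ΣzᵢKᵢ = 1.499 > 1 and Σzᵢ/Kᵢ = 1.648 > 1, so g(0) = 0.499 > 0 and g(1) = -0.648 < 0.
Binary case is linear: z₁(K₁−1)(1+ψ(K₂−1)) + z₂(K₂−1)(1+ψ(K₁−1)) = 0
⇒ ψ = [z₁(K₁−1)+z₂(K₂−1)] / [−(K₁−1)(K₂−1)] = 0.4992/1.5219 = 0.328
Compositions from xᵢ = zᵢ/(1+ψ(Kᵢ−1)), yᵢ = Kᵢxᵢ:
  1-propanol: x = 0.176, y = 0.646
  n-decane: x = 0.824, y = 0.354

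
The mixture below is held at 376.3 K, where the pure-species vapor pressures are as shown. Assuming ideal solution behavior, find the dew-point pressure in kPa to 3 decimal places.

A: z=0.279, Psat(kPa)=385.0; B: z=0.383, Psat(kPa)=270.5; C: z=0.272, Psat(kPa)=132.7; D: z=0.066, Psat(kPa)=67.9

At the dew point ψ → 1, so Σzᵢ/Kᵢ = 1 with Kᵢ = Pᵢˢᵃᵗ/P ⇒ 1/P = Σzᵢ/Pᵢˢᵃᵗ.
1/P = 0.279/385.0 + 0.383/270.5 + 0.272/132.7 + 0.066/67.9 = 0.005162 ⇒ P = 193.711 kPa

Pdew = 193.711 kPa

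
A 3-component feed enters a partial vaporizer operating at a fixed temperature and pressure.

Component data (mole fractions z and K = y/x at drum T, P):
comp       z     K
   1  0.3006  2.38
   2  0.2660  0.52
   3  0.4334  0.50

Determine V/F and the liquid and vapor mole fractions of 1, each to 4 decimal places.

Material balance + equilibrium reduce to Σ zᵢ(Kᵢ−1)/(1+V/F(Kᵢ−1)) = 0.
Check two-phase: ΣzᵢKᵢ = 1.0704 > 1 and Σzᵢ/Kᵢ = 1.5046 > 1, so g(0) = 0.0704 > 0 and g(1) = -0.5046 < 0.
Newton–Raphson from V/F = 0.5:
  V/F = 0.5000: g = -0.21147, g' = -0.4992 → V/F = 0.0763
  V/F = 0.0763: g = 0.01745, g' = -0.6517 → V/F = 0.1031
  V/F = 0.1031: g = 0.00034, g' = -0.6270 → V/F = 0.1037
Converged at V/F = 0.1037.
Compositions from xᵢ = zᵢ/(1+V/F(Kᵢ−1)), yᵢ = Kᵢxᵢ:
  1: x = 0.2630, y = 0.6259
  2: x = 0.2799, y = 0.1456
  3: x = 0.4571, y = 0.2285

V/F = 0.1037, x_1 = 0.2630, y_1 = 0.6259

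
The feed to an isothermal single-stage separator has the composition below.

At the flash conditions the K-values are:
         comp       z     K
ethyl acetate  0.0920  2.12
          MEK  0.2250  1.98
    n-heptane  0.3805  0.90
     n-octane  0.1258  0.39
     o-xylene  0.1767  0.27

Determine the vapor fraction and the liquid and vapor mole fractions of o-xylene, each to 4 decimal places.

Rachford–Rice: g(ψ) = Σ zᵢ(Kᵢ−1)/(1+ψ(Kᵢ−1)) = 0.
Feasibility: ΣzᵢKᵢ = 1.0798, Σzᵢ/Kᵢ = 1.5568 — both > 1, two phases present.
Newton iteration, ψ⁰ = 0.5:
  ψ = 0.5000: g = -0.13956, g' = -0.4794 → ψ = 0.2089
  ψ = 0.2089: g = -0.01247, g' = -0.4212 → ψ = 0.1793
  ψ = 0.1793: g = 0.00004, g' = -0.4240 → ψ = 0.1794
Converged at ψ = 0.1794.
Compositions from xᵢ = zᵢ/(1+ψ(Kᵢ−1)), yᵢ = Kᵢxᵢ:
  ethyl acetate: x = 0.0766, y = 0.1624
  MEK: x = 0.1914, y = 0.3789
  n-heptane: x = 0.3874, y = 0.3487
  n-octane: x = 0.1413, y = 0.0551
  o-xylene: x = 0.2033, y = 0.0549

ψ = 0.1794, x_o-xylene = 0.2033, y_o-xylene = 0.0549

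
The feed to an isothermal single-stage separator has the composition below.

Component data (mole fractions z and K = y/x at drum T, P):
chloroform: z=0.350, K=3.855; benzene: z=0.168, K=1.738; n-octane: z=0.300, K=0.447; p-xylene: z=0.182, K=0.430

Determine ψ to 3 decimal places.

ψ = 0.663

Let ψ = V/F and solve Σ zᵢ(Kᵢ−1)/(1+ψ(Kᵢ−1)) = 0.
Check two-phase: ΣzᵢKᵢ = 1.854 > 1 and Σzᵢ/Kᵢ = 1.282 > 1, so g(0) = 0.854 > 0 and g(1) = -0.282 < 0.
Iterate (Newton) starting at ψ = 0.68:
  ψ = 0.680: g = -0.0130, g' = -0.764 → ψ = 0.663
Converged at ψ = 0.663.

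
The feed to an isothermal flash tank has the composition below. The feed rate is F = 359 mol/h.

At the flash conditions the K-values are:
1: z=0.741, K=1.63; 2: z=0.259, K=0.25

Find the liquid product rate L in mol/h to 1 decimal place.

Binary case is linear: z₁(K₁−1)(1+V/F(K₂−1)) + z₂(K₂−1)(1+V/F(K₁−1)) = 0
⇒ V/F = [z₁(K₁−1)+z₂(K₂−1)] / [−(K₁−1)(K₂−1)] = 0.2726/0.4725 = 0.577
Then V = V/F·F = 0.5769·359 = 207.1 mol/h and L = F − V = 151.9 mol/h.

L = 151.9 mol/h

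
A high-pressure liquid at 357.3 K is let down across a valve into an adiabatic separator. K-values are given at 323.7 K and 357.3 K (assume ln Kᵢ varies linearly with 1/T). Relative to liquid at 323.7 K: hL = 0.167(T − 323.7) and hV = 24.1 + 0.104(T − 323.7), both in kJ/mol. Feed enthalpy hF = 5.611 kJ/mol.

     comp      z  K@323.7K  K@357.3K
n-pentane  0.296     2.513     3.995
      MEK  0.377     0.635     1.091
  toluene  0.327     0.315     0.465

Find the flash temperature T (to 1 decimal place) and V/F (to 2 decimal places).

Adiabatic flash: solve Rachford–Rice at each trial T, then check hF = ψ·hV(T) + (1−ψ)·hL(T).
  T = 323.7 K: K = (2.513, 0.635, 0.315), RR gives ψ = 0.108, H_out = 2.596 kJ/mol
  T = 357.3 K: K = (3.995, 1.091, 0.465), RR gives ψ = 0.775, H_out = 22.653 kJ/mol
  T = 340.5 K: K = (3.205, 0.844, 0.386), RR gives ψ = 0.429, H_out = 12.684 kJ/mol
  T = 332.1 K: K = (2.847, 0.735, 0.350), RR gives ψ = 0.269, H_out = 7.734 kJ/mol
  T = 327.9 K: K = (2.677, 0.684, 0.332), RR gives ψ = 0.189, H_out = 5.209 kJ/mol
  T = 330.0 K: K = (2.761, 0.709, 0.341), RR gives ψ = 0.229, H_out = 6.479 kJ/mol
Linear interpolation between T = 327.9 (H_out = 5.209) and T = 330.0 (H_out = 6.479) on hF = 5.611 gives T ≈ 328.6 K, at which ψ = 0.20.

T = 328.6 K, V/F = 0.20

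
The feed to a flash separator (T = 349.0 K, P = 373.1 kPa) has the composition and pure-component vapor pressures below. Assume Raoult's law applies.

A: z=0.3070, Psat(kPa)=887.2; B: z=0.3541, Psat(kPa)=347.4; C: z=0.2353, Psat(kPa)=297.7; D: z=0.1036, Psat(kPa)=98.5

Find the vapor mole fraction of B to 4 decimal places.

y_B = 0.3449

Raoult's law: Kᵢ = Pᵢˢᵃᵗ/P = Pᵢˢᵃᵗ/373.1.
  K_A = 887.2/373.1 = 2.377915, K_B = 347.4/373.1 = 0.931118, K_C = 297.7/373.1 = 0.797909, K_D = 98.5/373.1 = 0.264004
Let ψ = V/F and solve Σ zᵢ(Kᵢ−1)/(1+ψ(Kᵢ−1)) = 0.
Check two-phase: ΣzᵢKᵢ = 1.2748 > 1 and Σzᵢ/Kᵢ = 1.1967 > 1, so g(0) = 0.2748 > 0 and g(1) = -0.1967 < 0.
Iterate (Newton) starting at ψ = 0.5:
  ψ = 0.5000: g = 0.05166, g' = -0.3585 → ψ = 0.6441
  ψ = 0.6441: g = -0.00104, g' = -0.3810 → ψ = 0.6413
Converged at ψ = 0.6413.
Compositions from xᵢ = zᵢ/(1+ψ(Kᵢ−1)), yᵢ = Kᵢxᵢ:
  A: x = 0.1630, y = 0.3875
  B: x = 0.3705, y = 0.3449
  C: x = 0.2703, y = 0.2157
  D: x = 0.1962, y = 0.0518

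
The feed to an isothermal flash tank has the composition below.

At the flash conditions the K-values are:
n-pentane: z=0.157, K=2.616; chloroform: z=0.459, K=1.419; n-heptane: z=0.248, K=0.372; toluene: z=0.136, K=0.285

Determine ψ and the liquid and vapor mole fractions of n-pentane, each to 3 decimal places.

ψ = 0.351, x_n-pentane = 0.100, y_n-pentane = 0.262

Let ψ = V/F and solve Σ zᵢ(Kᵢ−1)/(1+ψ(Kᵢ−1)) = 0.
g(0) = ΣzᵢKᵢ − 1 = 0.193 and g(1) = 1 − Σzᵢ/Kᵢ = -0.527, so a root lies in (0, 1).
Newton iteration, ψ⁰ = 0.5:
  ψ = 0.500: g = -0.0790, g' = -0.557 → ψ = 0.358
  ψ = 0.358: g = -0.0037, g' = -0.514 → ψ = 0.351
Converged at ψ = 0.351.
Compositions from xᵢ = zᵢ/(1+ψ(Kᵢ−1)), yᵢ = Kᵢxᵢ:
  n-pentane: x = 0.100, y = 0.262
  chloroform: x = 0.400, y = 0.568
  n-heptane: x = 0.318, y = 0.118
  toluene: x = 0.182, y = 0.052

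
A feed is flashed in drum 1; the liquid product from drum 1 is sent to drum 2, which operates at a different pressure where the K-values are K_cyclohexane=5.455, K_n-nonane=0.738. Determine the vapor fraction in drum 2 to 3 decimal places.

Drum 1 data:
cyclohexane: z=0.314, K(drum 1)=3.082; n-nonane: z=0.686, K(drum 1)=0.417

V/F (drum 2) = 0.660

Drum 1:
Let ψ₁ = V/F and solve Σ zᵢ(Kᵢ−1)/(1+ψ₁(Kᵢ−1)) = 0.
Check two-phase: ΣzᵢKᵢ = 1.254 > 1 and Σzᵢ/Kᵢ = 1.747 > 1, so g(0) = 0.254 > 0 and g(1) = -0.747 < 0.
Newton iteration, ψ₁⁰ = 0.3:
  ψ₁ = 0.300: g = -0.0823, g' = -0.858 → ψ₁ = 0.204
  ψ₁ = 0.204: g = 0.0048, g' = -0.971 → ψ₁ = 0.209
Converged at ψ₁ = 0.209.
Drum-1 compositions:
  cyclohexane: x = 0.219, y = 0.674
  n-nonane: x = 0.781, y = 0.326
Drum-2 feed = drum-1 liquid: z₂ = (0.2188, 0.7812).
Drum 2:
Let ψ₂ = V/F and solve Σ zᵢ(Kᵢ−1)/(1+ψ₂(Kᵢ−1)) = 0.
Check two-phase: ΣzᵢKᵢ = 1.770 > 1 and Σzᵢ/Kᵢ = 1.099 > 1, so g(0) = 0.770 > 0 and g(1) = -0.099 < 0.
Binary case is linear: z₁(K₁−1)(1+ψ₂(K₂−1)) + z₂(K₂−1)(1+ψ₂(K₁−1)) = 0
⇒ ψ₂ = [z₁(K₁−1)+z₂(K₂−1)] / [−(K₁−1)(K₂−1)] = 0.7699/1.1672 = 0.660
  cyclohexane: x = 0.056, y = 0.303
  n-nonane: x = 0.944, y = 0.697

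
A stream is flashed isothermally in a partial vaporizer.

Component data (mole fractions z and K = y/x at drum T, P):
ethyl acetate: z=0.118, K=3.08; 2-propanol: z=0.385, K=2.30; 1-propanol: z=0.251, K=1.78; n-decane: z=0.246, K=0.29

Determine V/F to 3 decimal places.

Iterate (Newton) starting at V/F = 0.5:
  V/F = 0.500: g = 0.2937, g' = -0.739 → V/F = 0.898
  V/F = 0.898: g = -0.0498, g' = -1.196 → V/F = 0.856
  V/F = 0.856: g = -0.0027, g' = -1.073 → V/F = 0.853
Converged at V/F = 0.853.

V/F = 0.853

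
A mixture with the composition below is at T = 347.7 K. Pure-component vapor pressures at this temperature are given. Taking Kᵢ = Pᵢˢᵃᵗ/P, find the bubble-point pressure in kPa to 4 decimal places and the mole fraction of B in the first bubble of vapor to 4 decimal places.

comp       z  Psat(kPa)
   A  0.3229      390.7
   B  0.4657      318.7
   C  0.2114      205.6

Pbub = 318.0395 kPa, y_B = 0.4667

At the bubble point ψ → 0, so ΣzᵢKᵢ = 1 with Kᵢ = Pᵢˢᵃᵗ/P ⇒ P = ΣzᵢPᵢˢᵃᵗ.
P = 0.3229·390.7 + 0.4657·318.7 + 0.2114·205.6 = 318.0395 kPa
yᵢ = zᵢPᵢˢᵃᵗ/P ⇒ y_B = 0.4657·318.7/318.0395 = 0.4667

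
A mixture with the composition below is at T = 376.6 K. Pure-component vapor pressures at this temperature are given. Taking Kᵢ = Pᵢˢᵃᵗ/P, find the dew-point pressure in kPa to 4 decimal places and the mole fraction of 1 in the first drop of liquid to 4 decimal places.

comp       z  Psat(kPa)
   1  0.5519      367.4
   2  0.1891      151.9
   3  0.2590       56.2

At the dew point ψ → 1, so Σzᵢ/Kᵢ = 1 with Kᵢ = Pᵢˢᵃᵗ/P ⇒ 1/P = Σzᵢ/Pᵢˢᵃᵗ.
1/P = 0.5519/367.4 + 0.1891/151.9 + 0.2590/56.2 = 0.0073556 ⇒ P = 135.9505 kPa
xᵢ = zᵢP/Pᵢˢᵃᵗ ⇒ x_1 = 0.5519·135.9505/367.4 = 0.2042

Pdew = 135.9505 kPa, x_1 = 0.2042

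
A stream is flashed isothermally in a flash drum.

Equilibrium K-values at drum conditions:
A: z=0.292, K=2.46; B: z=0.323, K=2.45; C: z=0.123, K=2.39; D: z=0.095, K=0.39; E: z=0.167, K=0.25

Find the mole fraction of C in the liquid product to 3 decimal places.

Let ψ = V/F and solve Σ zᵢ(Kᵢ−1)/(1+ψ(Kᵢ−1)) = 0.
g(0) = ΣzᵢKᵢ − 1 = 0.882 and g(1) = 1 − Σzᵢ/Kᵢ = -0.214, so a root lies in (0, 1).
Newton iteration, ψ⁰ = 0.5:
  ψ = 0.500: g = 0.3350, g' = -0.833 → ψ = 0.902
  ψ = 0.902: g = -0.0538, g' = -1.364 → ψ = 0.863
  ψ = 0.863: g = -0.0030, g' = -1.217 → ψ = 0.861
Converged at ψ = 0.860.
Compositions from xᵢ = zᵢ/(1+ψ(Kᵢ−1)), yᵢ = Kᵢxᵢ:
  A: x = 0.129, y = 0.318
  B: x = 0.144, y = 0.352
  C: x = 0.056, y = 0.134
  D: x = 0.200, y = 0.078
  E: x = 0.471, y = 0.118

x_C = 0.056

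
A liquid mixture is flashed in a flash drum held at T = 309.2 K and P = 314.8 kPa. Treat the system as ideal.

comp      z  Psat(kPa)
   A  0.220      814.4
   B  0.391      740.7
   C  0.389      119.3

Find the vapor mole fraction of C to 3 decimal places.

Raoult's law: Kᵢ = Pᵢˢᵃᵗ/P = Pᵢˢᵃᵗ/314.8.
  K_A = 814.4/314.8 = 2.58704, K_B = 740.7/314.8 = 2.35292, K_C = 119.3/314.8 = 0.37897
Material balance + equilibrium reduce to Σ zᵢ(Kᵢ−1)/(1+β(Kᵢ−1)) = 0.
Feasibility: ΣzᵢKᵢ = 1.637, Σzᵢ/Kᵢ = 1.278 — both > 1, two phases present.
Newton iteration, β⁰ = 0.5:
  β = 0.500: g = 0.1598, g' = -0.742 → β = 0.715
  β = 0.715: g = -0.0023, g' = -0.792 → β = 0.712
Converged at β = 0.712.
Compositions from xᵢ = zᵢ/(1+β(Kᵢ−1)), yᵢ = Kᵢxᵢ:
  A: x = 0.103, y = 0.267
  B: x = 0.199, y = 0.468
  C: x = 0.698, y = 0.264

y_C = 0.264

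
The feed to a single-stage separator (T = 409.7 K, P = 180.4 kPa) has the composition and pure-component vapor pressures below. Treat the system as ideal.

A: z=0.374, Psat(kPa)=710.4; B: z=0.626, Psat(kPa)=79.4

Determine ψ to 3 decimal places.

Raoult's law: Kᵢ = Pᵢˢᵃᵗ/P = Pᵢˢᵃᵗ/180.4.
  K_A = 710.4/180.4 = 3.93792, K_B = 79.4/180.4 = 0.44013
Material balance + equilibrium reduce to Σ zᵢ(Kᵢ−1)/(1+ψ(Kᵢ−1)) = 0.
Check two-phase: ΣzᵢKᵢ = 1.748 > 1 and Σzᵢ/Kᵢ = 1.517 > 1, so g(0) = 0.748 > 0 and g(1) = -0.517 < 0.
Binary case is linear: z₁(K₁−1)(1+ψ(K₂−1)) + z₂(K₂−1)(1+ψ(K₁−1)) = 0
⇒ ψ = [z₁(K₁−1)+z₂(K₂−1)] / [−(K₁−1)(K₂−1)] = 0.7483/1.6448 = 0.455

ψ = 0.455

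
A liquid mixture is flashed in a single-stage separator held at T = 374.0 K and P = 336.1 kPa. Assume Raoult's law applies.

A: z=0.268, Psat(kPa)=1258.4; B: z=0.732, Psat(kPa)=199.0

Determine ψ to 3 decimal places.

Raoult's law: Kᵢ = Pᵢˢᵃᵗ/P = Pᵢˢᵃᵗ/336.1.
  K_A = 1258.4/336.1 = 3.74412, K_B = 199.0/336.1 = 0.59209
Material balance + equilibrium reduce to Σ zᵢ(Kᵢ−1)/(1+ψ(Kᵢ−1)) = 0.
Feasibility: ΣzᵢKᵢ = 1.437, Σzᵢ/Kᵢ = 1.308 — both > 1, two phases present.
Newton iteration, ψ⁰ = 0.47:
  ψ = 0.470: g = -0.0482, g' = -0.571 → ψ = 0.386
  ψ = 0.386: g = 0.0030, g' = -0.648 → ψ = 0.390
Converged at ψ = 0.390.

ψ = 0.390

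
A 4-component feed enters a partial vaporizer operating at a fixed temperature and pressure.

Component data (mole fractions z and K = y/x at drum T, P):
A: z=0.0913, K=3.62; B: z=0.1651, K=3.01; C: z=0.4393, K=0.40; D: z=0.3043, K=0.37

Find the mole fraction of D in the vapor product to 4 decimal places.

y_D = 0.1189

Newton iteration, V/F⁰ = 0.57:
  V/F = 0.5700: g = -0.44911, g' = -0.9050 → V/F = 0.0737
  V/F = 0.0737: g = 0.01265, g' = -1.2521 → V/F = 0.0838
  V/F = 0.0838: g = 0.00017, g' = -1.2197 → V/F = 0.0840
Converged at V/F = 0.0840.
Compositions from xᵢ = zᵢ/(1+V/F(Kᵢ−1)), yᵢ = Kᵢxᵢ:
  A: x = 0.0748, y = 0.2709
  B: x = 0.1413, y = 0.4252
  C: x = 0.4626, y = 0.1850
  D: x = 0.3213, y = 0.1189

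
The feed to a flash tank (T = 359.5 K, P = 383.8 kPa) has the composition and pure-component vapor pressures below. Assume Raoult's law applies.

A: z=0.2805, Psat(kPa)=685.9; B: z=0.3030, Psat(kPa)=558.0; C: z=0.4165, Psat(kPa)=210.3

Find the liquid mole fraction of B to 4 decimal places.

Raoult's law: Kᵢ = Pᵢˢᵃᵗ/P = Pᵢˢᵃᵗ/383.8.
  K_A = 685.9/383.8 = 1.787129, K_B = 558.0/383.8 = 1.453882, K_C = 210.3/383.8 = 0.547942
Material balance + equilibrium reduce to Σ zᵢ(Kᵢ−1)/(1+ψ(Kᵢ−1)) = 0.
Check two-phase: ΣzᵢKᵢ = 1.1700 > 1 and Σzᵢ/Kᵢ = 1.1255 > 1, so g(0) = 0.1700 > 0 and g(1) = -0.1255 < 0.
Newton–Raphson from ψ = 0.5:
  ψ = 0.5000: g = 0.02726, g' = -0.2730 → ψ = 0.5998
  ψ = 0.5998: g = -0.00025, g' = -0.2790 → ψ = 0.5989
Converged at ψ = 0.5989.
Compositions from xᵢ = zᵢ/(1+ψ(Kᵢ−1)), yᵢ = Kᵢxᵢ:
  A: x = 0.1906, y = 0.3407
  B: x = 0.2382, y = 0.3464
  C: x = 0.5711, y = 0.3129

x_B = 0.2382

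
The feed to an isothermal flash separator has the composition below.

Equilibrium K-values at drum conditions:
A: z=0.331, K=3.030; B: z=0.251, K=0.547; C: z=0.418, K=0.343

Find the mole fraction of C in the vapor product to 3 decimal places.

y_C = 0.170

Material balance + equilibrium reduce to Σ zᵢ(Kᵢ−1)/(1+β(Kᵢ−1)) = 0.
g(0) = ΣzᵢKᵢ − 1 = 0.284 and g(1) = 1 − Σzᵢ/Kᵢ = -0.787, so a root lies in (0, 1).
Newton–Raphson from β = 0.64:
  β = 0.640: g = -0.3418, g' = -0.897 → β = 0.259
  β = 0.259: g = -0.0195, g' = -0.914 → β = 0.238
Converged at β = 0.238.
Compositions from xᵢ = zᵢ/(1+β(Kᵢ−1)), yᵢ = Kᵢxᵢ:
  A: x = 0.223, y = 0.676
  B: x = 0.281, y = 0.154
  C: x = 0.496, y = 0.170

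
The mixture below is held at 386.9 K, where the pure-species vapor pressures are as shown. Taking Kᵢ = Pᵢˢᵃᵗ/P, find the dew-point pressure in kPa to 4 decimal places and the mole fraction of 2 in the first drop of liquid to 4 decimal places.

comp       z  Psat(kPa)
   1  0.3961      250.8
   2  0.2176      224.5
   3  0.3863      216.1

At the dew point ψ → 1, so Σzᵢ/Kᵢ = 1 with Kᵢ = Pᵢˢᵃᵗ/P ⇒ 1/P = Σzᵢ/Pᵢˢᵃᵗ.
1/P = 0.3961/250.8 + 0.2176/224.5 + 0.3863/216.1 = 0.0043362 ⇒ P = 230.6162 kPa
xᵢ = zᵢP/Pᵢˢᵃᵗ ⇒ x_2 = 0.2176·230.6162/224.5 = 0.2235

Pdew = 230.6162 kPa, x_2 = 0.2235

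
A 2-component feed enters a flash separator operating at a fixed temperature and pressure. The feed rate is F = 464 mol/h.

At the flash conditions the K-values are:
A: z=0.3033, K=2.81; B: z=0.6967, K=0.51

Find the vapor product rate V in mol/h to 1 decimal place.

V = 108.6 mol/h

Rachford–Rice: g(ψ) = Σ zᵢ(Kᵢ−1)/(1+ψ(Kᵢ−1)) = 0.
Feasibility: ΣzᵢKᵢ = 1.2076, Σzᵢ/Kᵢ = 1.4740 — both > 1, two phases present.
Binary case is linear: z₁(K₁−1)(1+ψ(K₂−1)) + z₂(K₂−1)(1+ψ(K₁−1)) = 0
⇒ ψ = [z₁(K₁−1)+z₂(K₂−1)] / [−(K₁−1)(K₂−1)] = 0.20759/0.88690 = 0.2341
Then V = ψ·F = 0.2341·464 = 108.6 mol/h and L = F − V = 355.4 mol/h.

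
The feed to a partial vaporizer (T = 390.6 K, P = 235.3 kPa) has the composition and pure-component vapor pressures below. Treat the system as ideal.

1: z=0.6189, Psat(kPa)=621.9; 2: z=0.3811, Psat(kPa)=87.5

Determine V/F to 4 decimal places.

V/F = 0.7533

Raoult's law: Kᵢ = Pᵢˢᵃᵗ/P = Pᵢˢᵃᵗ/235.3.
  K_1 = 621.9/235.3 = 2.643009, K_2 = 87.5/235.3 = 0.371866
Rachford–Rice: g(V/F) = Σ zᵢ(Kᵢ−1)/(1+V/F(Kᵢ−1)) = 0.
Feasibility: ΣzᵢKᵢ = 1.7775, Σzᵢ/Kᵢ = 1.2590 — both > 1, two phases present.
Newton iteration, V/F⁰ = 0.62:
  V/F = 0.6200: g = 0.11166, g' = -0.8133 → V/F = 0.7573
  V/F = 0.7573: g = -0.00345, g' = -0.8787 → V/F = 0.7534
Converged at V/F = 0.7533.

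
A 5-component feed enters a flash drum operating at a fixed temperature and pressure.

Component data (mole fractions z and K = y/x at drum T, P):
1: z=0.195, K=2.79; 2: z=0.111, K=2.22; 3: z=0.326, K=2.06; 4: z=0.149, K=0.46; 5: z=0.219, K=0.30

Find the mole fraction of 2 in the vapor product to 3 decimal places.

Iterate (Newton) starting at V/F = 0.61:
  V/F = 0.610: g = 0.0668, g' = -0.756 → V/F = 0.698
  V/F = 0.698: g = -0.0023, g' = -0.815 → V/F = 0.696
Converged at V/F = 0.696.
Compositions from xᵢ = zᵢ/(1+V/F(Kᵢ−1)), yᵢ = Kᵢxᵢ:
  1: x = 0.087, y = 0.242
  2: x = 0.060, y = 0.133
  3: x = 0.188, y = 0.387
  4: x = 0.239, y = 0.110
  5: x = 0.427, y = 0.128

y_2 = 0.133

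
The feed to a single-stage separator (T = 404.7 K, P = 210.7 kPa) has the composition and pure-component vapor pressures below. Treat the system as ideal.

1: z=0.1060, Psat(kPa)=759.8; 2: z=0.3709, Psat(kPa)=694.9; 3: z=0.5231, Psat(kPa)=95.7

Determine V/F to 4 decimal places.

V/F = 0.6523

Raoult's law: Kᵢ = Pᵢˢᵃᵗ/P = Pᵢˢᵃᵗ/210.7.
  K_1 = 759.8/210.7 = 3.606075, K_2 = 694.9/210.7 = 3.298054, K_3 = 95.7/210.7 = 0.454200
Rachford–Rice: g(V/F) = Σ zᵢ(Kᵢ−1)/(1+V/F(Kᵢ−1)) = 0.
Check two-phase: ΣzᵢKᵢ = 1.8431 > 1 and Σzᵢ/Kᵢ = 1.2935 > 1, so g(0) = 0.8431 > 0 and g(1) = -0.2935 < 0.
Newton–Raphson from V/F = 0.34:
  V/F = 0.3400: g = 0.27439, g' = -1.0546 → V/F = 0.6002
  V/F = 0.6002: g = 0.04138, g' = -0.8002 → V/F = 0.6519
  V/F = 0.6519: g = 0.00035, g' = -0.7882 → V/F = 0.6523
Converged at V/F = 0.6523.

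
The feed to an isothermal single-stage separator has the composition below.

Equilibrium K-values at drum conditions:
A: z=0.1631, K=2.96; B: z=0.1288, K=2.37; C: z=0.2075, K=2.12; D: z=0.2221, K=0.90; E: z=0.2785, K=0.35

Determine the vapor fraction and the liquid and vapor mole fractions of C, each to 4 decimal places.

Rachford–Rice: g(ψ) = Σ zᵢ(Kᵢ−1)/(1+ψ(Kᵢ−1)) = 0.
g(0) = ΣzᵢKᵢ − 1 = 0.5253 and g(1) = 1 − Σzᵢ/Kᵢ = -0.2498, so a root lies in (0, 1).
Iterate (Newton) starting at ψ = 0.5:
  ψ = 0.5000: g = 0.12358, g' = -0.6126 → ψ = 0.7017
  ψ = 0.7017: g = -0.00205, g' = -0.6558 → ψ = 0.6986
Converged at ψ = 0.6986.
Compositions from xᵢ = zᵢ/(1+ψ(Kᵢ−1)), yᵢ = Kᵢxᵢ:
  A: x = 0.0688, y = 0.2038
  B: x = 0.0658, y = 0.1560
  C: x = 0.1164, y = 0.2468
  D: x = 0.2388, y = 0.2149
  E: x = 0.5102, y = 0.1786

ψ = 0.6986, x_C = 0.1164, y_C = 0.2468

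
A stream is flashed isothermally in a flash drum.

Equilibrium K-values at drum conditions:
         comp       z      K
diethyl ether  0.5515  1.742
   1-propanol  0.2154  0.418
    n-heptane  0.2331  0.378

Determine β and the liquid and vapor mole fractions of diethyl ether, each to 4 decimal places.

β = 0.3102, x_diethyl ether = 0.4483, y_diethyl ether = 0.7809

Newton iteration, β⁰ = 0.52:
  β = 0.5200: g = -0.09879, g' = -0.5051 → β = 0.3244
  β = 0.3244: g = -0.00637, g' = -0.4497 → β = 0.3103
  β = 0.3103: g = -0.00001, g' = -0.4478 → β = 0.3102
Converged at β = 0.3102.
Compositions from xᵢ = zᵢ/(1+β(Kᵢ−1)), yᵢ = Kᵢxᵢ:
  diethyl ether: x = 0.4483, y = 0.7809
  1-propanol: x = 0.2629, y = 0.1099
  n-heptane: x = 0.2888, y = 0.1092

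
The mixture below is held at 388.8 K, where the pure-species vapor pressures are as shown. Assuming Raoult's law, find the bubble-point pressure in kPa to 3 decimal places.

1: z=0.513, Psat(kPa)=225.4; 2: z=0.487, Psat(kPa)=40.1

At the bubble point ψ → 0, so ΣzᵢKᵢ = 1 with Kᵢ = Pᵢˢᵃᵗ/P ⇒ P = ΣzᵢPᵢˢᵃᵗ.
P = 0.513·225.4 + 0.487·40.1 = 135.159 kPa

Pbub = 135.159 kPa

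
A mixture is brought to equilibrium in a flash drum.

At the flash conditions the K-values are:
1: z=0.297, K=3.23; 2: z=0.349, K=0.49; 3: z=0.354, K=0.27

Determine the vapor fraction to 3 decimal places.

ψ = 0.162

Newton iteration, ψ⁰ = 0.4:
  ψ = 0.400: g = -0.2385, g' = -0.932 → ψ = 0.144
  ψ = 0.144: g = 0.0203, g' = -1.187 → ψ = 0.161
  ψ = 0.161: g = 0.0003, g' = -1.149 → ψ = 0.162
Converged at ψ = 0.162.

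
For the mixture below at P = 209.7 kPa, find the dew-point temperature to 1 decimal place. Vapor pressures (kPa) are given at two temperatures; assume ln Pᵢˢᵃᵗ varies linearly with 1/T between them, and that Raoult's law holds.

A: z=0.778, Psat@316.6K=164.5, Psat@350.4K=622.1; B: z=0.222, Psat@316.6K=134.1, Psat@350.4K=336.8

Dew-point temperature: Σzᵢ·P/Pᵢˢᵃᵗ(T) = 1. Interpolate ln Pᵢˢᵃᵗ = aᵢ + bᵢ/T.
  T = 316.6 K: ΣzᵢP/Pᵢˢᵃᵗ = 1.3389
  T = 350.4 K: ΣzᵢP/Pᵢˢᵃᵗ = 0.4005
  T = 333.5 K: ΣzᵢP/Pᵢˢᵃᵗ = 0.7071
  T = 325.1 K: ΣzᵢP/Pᵢˢᵃᵗ = 0.9620
  T = 320.9 K: ΣzᵢP/Pᵢˢᵃᵗ = 1.1299
  T = 323.0 K: ΣzᵢP/Pᵢˢᵃᵗ = 1.0420
Interpolating between 323.0 K and 325.1 K gives T ≈ 324.1 K.

T = 324.1 K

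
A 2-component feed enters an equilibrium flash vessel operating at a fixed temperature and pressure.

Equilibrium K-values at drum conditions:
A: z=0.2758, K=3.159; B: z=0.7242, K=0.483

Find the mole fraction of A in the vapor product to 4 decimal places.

y_A = 0.6103

Material balance + equilibrium reduce to Σ zᵢ(Kᵢ−1)/(1+β(Kᵢ−1)) = 0.
Feasibility: ΣzᵢKᵢ = 1.2210, Σzᵢ/Kᵢ = 1.5867 — both > 1, two phases present.
Binary case is linear: z₁(K₁−1)(1+β(K₂−1)) + z₂(K₂−1)(1+β(K₁−1)) = 0
⇒ β = [z₁(K₁−1)+z₂(K₂−1)] / [−(K₁−1)(K₂−1)] = 0.22104/1.11620 = 0.1980
Compositions from xᵢ = zᵢ/(1+β(Kᵢ−1)), yᵢ = Kᵢxᵢ:
  A: x = 0.1932, y = 0.6103
  B: x = 0.8068, y = 0.3897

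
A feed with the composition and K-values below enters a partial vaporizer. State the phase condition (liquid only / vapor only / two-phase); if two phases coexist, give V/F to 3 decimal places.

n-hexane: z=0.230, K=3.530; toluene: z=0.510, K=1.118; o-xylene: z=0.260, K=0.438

two-phase, V/F = 0.758

ΣzᵢKᵢ = 1.496; Σzᵢ/Kᵢ = 1.115.
Both exceed 1, so a two-phase solution exists.
Material balance + equilibrium reduce to Σ zᵢ(Kᵢ−1)/(1+ψ(Kᵢ−1)) = 0.
Newton iteration, ψ⁰ = 0.5:
  ψ = 0.500: g = 0.1105, g' = -0.452 → ψ = 0.744
  ψ = 0.744: g = 0.0059, g' = -0.426 → ψ = 0.758
Converged at ψ = 0.758.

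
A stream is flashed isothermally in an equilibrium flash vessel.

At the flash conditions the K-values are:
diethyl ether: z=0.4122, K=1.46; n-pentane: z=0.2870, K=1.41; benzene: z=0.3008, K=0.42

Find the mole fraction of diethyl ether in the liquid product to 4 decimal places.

Material balance + equilibrium reduce to Σ zᵢ(Kᵢ−1)/(1+β(Kᵢ−1)) = 0.
Check two-phase: ΣzᵢKᵢ = 1.1328 > 1 and Σzᵢ/Kᵢ = 1.2021 > 1, so g(0) = 0.1328 > 0 and g(1) = -0.2021 < 0.
Newton–Raphson from β = 0.51:
  β = 0.5100: g = 0.00315, g' = -0.2943 → β = 0.5207
Converged at β = 0.5207.
Compositions from xᵢ = zᵢ/(1+β(Kᵢ−1)), yᵢ = Kᵢxᵢ:
  diethyl ether: x = 0.3326, y = 0.4855
  n-pentane: x = 0.2365, y = 0.3335
  benzene: x = 0.4309, y = 0.1810

x_diethyl ether = 0.3326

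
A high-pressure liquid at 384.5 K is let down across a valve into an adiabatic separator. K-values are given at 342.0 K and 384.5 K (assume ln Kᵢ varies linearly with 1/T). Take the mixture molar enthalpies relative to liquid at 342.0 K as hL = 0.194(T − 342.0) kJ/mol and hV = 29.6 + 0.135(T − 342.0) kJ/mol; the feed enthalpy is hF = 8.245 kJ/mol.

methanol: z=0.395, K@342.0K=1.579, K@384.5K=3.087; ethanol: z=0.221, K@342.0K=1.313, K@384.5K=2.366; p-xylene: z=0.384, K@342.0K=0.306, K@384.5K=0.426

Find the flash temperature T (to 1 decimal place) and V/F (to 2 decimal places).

T = 346.3 K, V/F = 0.25

Adiabatic flash: solve Rachford–Rice at each trial T, then check hF = ψ·hV(T) + (1−ψ)·hL(T).
  T = 342.0 K: K = (1.579, 1.313, 0.306), RR gives ψ = 0.091, H_out = 2.698 kJ/mol
  T = 384.5 K: K = (3.087, 2.366, 0.426), RR gives ψ = 0.858, H_out = 31.493 kJ/mol
  T = 363.2 K: K = (2.250, 1.792, 0.364), RR gives ψ = 0.609, H_out = 21.385 kJ/mol
  T = 352.6 K: K = (1.895, 1.541, 0.335), RR gives ψ = 0.420, H_out = 14.219 kJ/mol
  T = 347.3 K: K = (1.732, 1.424, 0.320), RR gives ψ = 0.283, H_out = 9.322 kJ/mol
  T = 344.6 K: K = (1.653, 1.367, 0.313), RR gives ψ = 0.195, H_out = 6.233 kJ/mol
  T = 346.0 K: K = (1.694, 1.396, 0.317), RR gives ψ = 0.243, H_out = 7.898 kJ/mol
Linear interpolation between T = 346.0 (H_out = 7.898) and T = 347.3 (H_out = 9.322) on hF = 8.245 gives T ≈ 346.3 K, at which ψ = 0.25.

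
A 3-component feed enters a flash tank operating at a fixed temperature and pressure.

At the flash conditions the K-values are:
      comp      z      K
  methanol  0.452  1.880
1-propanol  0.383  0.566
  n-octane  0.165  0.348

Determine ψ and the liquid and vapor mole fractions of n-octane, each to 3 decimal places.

Let ψ = V/F and solve Σ zᵢ(Kᵢ−1)/(1+ψ(Kᵢ−1)) = 0.
g(0) = ΣzᵢKᵢ − 1 = 0.124 and g(1) = 1 − Σzᵢ/Kᵢ = -0.391, so a root lies in (0, 1).
Iterate (Newton) starting at ψ = 0.5:
  ψ = 0.500: g = -0.0957, g' = -0.441 → ψ = 0.283
  ψ = 0.283: g = -0.0030, g' = -0.424 → ψ = 0.276
Converged at ψ = 0.276.
Compositions from xᵢ = zᵢ/(1+ψ(Kᵢ−1)), yᵢ = Kᵢxᵢ:
  methanol: x = 0.364, y = 0.684
  1-propanol: x = 0.435, y = 0.246
  n-octane: x = 0.201, y = 0.070

ψ = 0.276, x_n-octane = 0.201, y_n-octane = 0.070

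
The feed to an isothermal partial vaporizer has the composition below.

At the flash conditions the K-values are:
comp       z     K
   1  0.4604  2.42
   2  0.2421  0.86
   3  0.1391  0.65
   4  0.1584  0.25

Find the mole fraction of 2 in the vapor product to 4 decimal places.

Material balance + equilibrium reduce to Σ zᵢ(Kᵢ−1)/(1+β(Kᵢ−1)) = 0.
g(0) = ΣzᵢKᵢ − 1 = 0.4524 and g(1) = 1 − Σzᵢ/Kᵢ = -0.3194, so a root lies in (0, 1).
Newton iteration, β⁰ = 0.5:
  β = 0.5000: g = 0.09678, g' = -0.5761 → β = 0.6680
  β = 0.6680: g = -0.00349, g' = -0.6371 → β = 0.6625
Converged at β = 0.6625.
Compositions from xᵢ = zᵢ/(1+β(Kᵢ−1)), yᵢ = Kᵢxᵢ:
  1: x = 0.2372, y = 0.5741
  2: x = 0.2669, y = 0.2295
  3: x = 0.1811, y = 0.1177
  4: x = 0.3148, y = 0.0787

y_2 = 0.2295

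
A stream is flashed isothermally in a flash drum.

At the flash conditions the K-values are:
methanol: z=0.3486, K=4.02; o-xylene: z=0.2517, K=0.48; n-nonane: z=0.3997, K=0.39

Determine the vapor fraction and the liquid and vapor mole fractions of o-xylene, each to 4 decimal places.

ψ = 0.3893, x_o-xylene = 0.3156, y_o-xylene = 0.1515

Newton iteration, ψ⁰ = 0.5:
  ψ = 0.5000: g = -0.10826, g' = -0.9369 → ψ = 0.3844
  ψ = 0.3844: g = 0.00506, g' = -1.0409 → ψ = 0.3893
Converged at ψ = 0.3893.
Compositions from xᵢ = zᵢ/(1+ψ(Kᵢ−1)), yᵢ = Kᵢxᵢ:
  methanol: x = 0.1602, y = 0.6441
  o-xylene: x = 0.3156, y = 0.1515
  n-nonane: x = 0.5242, y = 0.2044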